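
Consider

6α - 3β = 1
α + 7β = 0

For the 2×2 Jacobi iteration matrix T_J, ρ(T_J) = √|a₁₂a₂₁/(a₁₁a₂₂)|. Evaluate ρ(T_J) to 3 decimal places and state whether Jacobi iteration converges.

a₁₂a₂₁/(a₁₁a₂₂) = (-3)·(1) / ((6)·(7)) = -0.071429
ρ = √|-0.071429| = √0.071429 = 0.267
ρ < 1, so Jacobi converges

0.267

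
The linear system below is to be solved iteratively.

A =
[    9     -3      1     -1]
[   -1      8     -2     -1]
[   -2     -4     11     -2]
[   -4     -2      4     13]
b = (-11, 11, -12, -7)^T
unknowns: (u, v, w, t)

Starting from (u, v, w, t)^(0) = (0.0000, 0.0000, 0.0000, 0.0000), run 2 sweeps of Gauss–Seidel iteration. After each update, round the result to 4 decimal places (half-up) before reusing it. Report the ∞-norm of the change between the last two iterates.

0.4529

Iteration 1:
  u = (-11 - (-3)·0.0000 - (1)·0.0000 - (-1)·0.0000) / (9) = -1.2222
  v = (11 - (-1)·-1.2222 - (-2)·0.0000 - (-1)·0.0000) / (8) = 1.2222
  w = (-12 - (-2)·-1.2222 - (-4)·1.2222 - (-2)·0.0000) / (11) = -0.8687
  t = (-7 - (-4)·-1.2222 - (-2)·1.2222 - (4)·-0.8687) / (13) = -0.4592
Iteration 2:
  u = (-11 - (-3)·1.2222 - (1)·-0.8687 - (-1)·-0.4592) / (9) = -0.7693
  v = (11 - (-1)·-0.7693 - (-2)·-0.8687 - (-1)·-0.4592) / (8) = 1.0043
  w = (-12 - (-2)·-0.7693 - (-4)·1.0043 - (-2)·-0.4592) / (11) = -0.9491
  t = (-7 - (-4)·-0.7693 - (-2)·1.0043 - (4)·-0.9491) / (13) = -0.3286
Change: (0.4529, -0.2179, -0.0804, 0.1306) → max |·| = 0.4529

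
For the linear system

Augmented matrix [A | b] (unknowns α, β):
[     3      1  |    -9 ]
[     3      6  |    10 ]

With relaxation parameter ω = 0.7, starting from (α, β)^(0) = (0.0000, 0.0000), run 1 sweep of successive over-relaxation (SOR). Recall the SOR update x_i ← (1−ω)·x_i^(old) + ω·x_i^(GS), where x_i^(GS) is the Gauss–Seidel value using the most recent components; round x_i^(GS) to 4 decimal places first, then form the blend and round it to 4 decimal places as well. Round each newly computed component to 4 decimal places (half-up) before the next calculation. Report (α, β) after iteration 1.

Iteration 1:
  α: GS value = (-9 - (1)·0.0000) / (3) = -3.0000;  α ← (1−ω)·0.0000 + ω·-3.0000 = -2.1000
  β: GS value = (10 - (3)·-2.1000) / (6) = 2.7167;  β ← (1−ω)·0.0000 + ω·2.7167 = 1.9017

(-2.1000, 1.9017)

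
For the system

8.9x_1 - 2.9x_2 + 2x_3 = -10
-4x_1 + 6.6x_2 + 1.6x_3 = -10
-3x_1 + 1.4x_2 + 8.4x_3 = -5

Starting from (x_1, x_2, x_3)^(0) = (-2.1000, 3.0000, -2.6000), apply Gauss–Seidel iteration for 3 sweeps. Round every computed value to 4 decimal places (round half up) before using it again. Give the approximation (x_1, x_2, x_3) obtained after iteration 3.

(-1.6856, -2.3728, -0.8018)

Iteration 1:
  x_1 = (-10 - (-2.9)·3.0000 - (2)·-2.6000) / (8.9) = 0.4382
  x_2 = (-10 - (-4)·0.4382 - (1.6)·-2.6000) / (6.6) = -0.6193
  x_3 = (-5 - (-3)·0.4382 - (1.4)·-0.6193) / (8.4) = -0.3355
Iteration 2:
  x_1 = (-10 - (-2.9)·-0.6193 - (2)·-0.3355) / (8.9) = -1.2500
  x_2 = (-10 - (-4)·-1.2500 - (1.6)·-0.3355) / (6.6) = -2.1914
  x_3 = (-5 - (-3)·-1.2500 - (1.4)·-2.1914) / (8.4) = -0.6764
Iteration 3:
  x_1 = (-10 - (-2.9)·-2.1914 - (2)·-0.6764) / (8.9) = -1.6856
  x_2 = (-10 - (-4)·-1.6856 - (1.6)·-0.6764) / (6.6) = -2.3728
  x_3 = (-5 - (-3)·-1.6856 - (1.4)·-2.3728) / (8.4) = -0.8018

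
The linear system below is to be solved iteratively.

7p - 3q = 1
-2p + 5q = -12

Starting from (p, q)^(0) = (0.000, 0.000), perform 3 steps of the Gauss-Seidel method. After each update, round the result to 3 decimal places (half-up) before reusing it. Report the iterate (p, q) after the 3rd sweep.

(-1.033, -2.813)

Iteration 1:
  p = (1 - (-3)·0.000) / (7) = 0.143
  q = (-12 - (-2)·0.143) / (5) = -2.343
Iteration 2:
  p = (1 - (-3)·-2.343) / (7) = -0.861
  q = (-12 - (-2)·-0.861) / (5) = -2.744
Iteration 3:
  p = (1 - (-3)·-2.744) / (7) = -1.033
  q = (-12 - (-2)·-1.033) / (5) = -2.813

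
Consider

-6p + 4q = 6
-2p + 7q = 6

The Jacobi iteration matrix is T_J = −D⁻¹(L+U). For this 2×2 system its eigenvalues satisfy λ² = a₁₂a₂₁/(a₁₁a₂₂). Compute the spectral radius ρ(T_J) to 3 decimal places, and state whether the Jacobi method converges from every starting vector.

0.436

a₁₂a₂₁/(a₁₁a₂₂) = (4)·(-2) / ((-6)·(7)) = 0.190476
ρ = √|0.190476| = √0.190476 = 0.436
ρ < 1, so Jacobi converges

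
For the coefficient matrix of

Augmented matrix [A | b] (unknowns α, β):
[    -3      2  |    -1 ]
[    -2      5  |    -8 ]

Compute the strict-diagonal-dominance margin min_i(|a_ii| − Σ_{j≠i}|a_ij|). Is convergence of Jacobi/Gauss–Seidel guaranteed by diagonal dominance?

row 1: |-3| − (2) = 1
row 2: |5| − (2) = 3
minimum over rows = 1 → strictly diagonally dominant (convergence guaranteed)

1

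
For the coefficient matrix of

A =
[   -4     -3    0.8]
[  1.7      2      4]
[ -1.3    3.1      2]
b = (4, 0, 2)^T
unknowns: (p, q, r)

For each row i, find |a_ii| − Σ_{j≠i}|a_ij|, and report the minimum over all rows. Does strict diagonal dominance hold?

-3.7

row 1: |-4| − (3+0.8) = 0.2
row 2: |2| − (1.7+4) = -3.7
row 3: |2| − (1.3+3.1) = -2.4
minimum over rows = -3.7 → not strictly diagonally dominant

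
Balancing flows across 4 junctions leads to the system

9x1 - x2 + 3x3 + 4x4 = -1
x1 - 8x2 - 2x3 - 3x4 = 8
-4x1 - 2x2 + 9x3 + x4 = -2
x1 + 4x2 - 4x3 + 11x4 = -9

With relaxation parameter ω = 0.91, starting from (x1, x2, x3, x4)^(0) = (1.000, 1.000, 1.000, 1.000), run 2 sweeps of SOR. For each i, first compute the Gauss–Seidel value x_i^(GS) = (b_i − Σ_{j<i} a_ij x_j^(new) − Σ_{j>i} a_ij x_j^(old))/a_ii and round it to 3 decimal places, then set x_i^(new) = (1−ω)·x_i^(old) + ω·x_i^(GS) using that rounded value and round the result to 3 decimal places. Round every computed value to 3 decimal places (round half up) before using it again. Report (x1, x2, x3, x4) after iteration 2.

Iteration 1:
  x1: GS value = (-1 - (-1)·1.000 - (3)·1.000 - (4)·1.000) / (9) = -0.778;  x1 ← (1−ω)·1.000 + ω·-0.778 = -0.618
  x2: GS value = (8 - (1)·-0.618 - (-2)·1.000 - (-3)·1.000) / (-8) = -1.702;  x2 ← (1−ω)·1.000 + ω·-1.702 = -1.459
  x3: GS value = (-2 - (-4)·-0.618 - (-2)·-1.459 - (1)·1.000) / (9) = -0.932;  x3 ← (1−ω)·1.000 + ω·-0.932 = -0.758
  x4: GS value = (-9 - (1)·-0.618 - (4)·-1.459 - (-4)·-0.758) / (11) = -0.507;  x4 ← (1−ω)·1.000 + ω·-0.507 = -0.371
Iteration 2:
  x1: GS value = (-1 - (-1)·-1.459 - (3)·-0.758 - (4)·-0.371) / (9) = 0.144;  x1 ← (1−ω)·-0.618 + ω·0.144 = 0.075
  x2: GS value = (8 - (1)·0.075 - (-2)·-0.758 - (-3)·-0.371) / (-8) = -0.662;  x2 ← (1−ω)·-1.459 + ω·-0.662 = -0.734
  x3: GS value = (-2 - (-4)·0.075 - (-2)·-0.734 - (1)·-0.371) / (9) = -0.311;  x3 ← (1−ω)·-0.758 + ω·-0.311 = -0.351
  x4: GS value = (-9 - (1)·0.075 - (4)·-0.734 - (-4)·-0.351) / (11) = -0.686;  x4 ← (1−ω)·-0.371 + ω·-0.686 = -0.658

(0.075, -0.734, -0.351, -0.658)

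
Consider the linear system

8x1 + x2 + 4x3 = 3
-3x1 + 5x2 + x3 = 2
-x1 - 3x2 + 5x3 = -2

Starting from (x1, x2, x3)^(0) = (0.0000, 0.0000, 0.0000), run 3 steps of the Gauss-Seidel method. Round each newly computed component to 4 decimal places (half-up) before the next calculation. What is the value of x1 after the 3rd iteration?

0.3128

Iteration 1:
  x1 = (3 - (1)·0.0000 - (4)·0.0000) / (8) = 0.3750
  x2 = (2 - (-3)·0.3750 - (1)·0.0000) / (5) = 0.6250
  x3 = (-2 - (-1)·0.3750 - (-3)·0.6250) / (5) = 0.0500
Iteration 2:
  x1 = (3 - (1)·0.6250 - (4)·0.0500) / (8) = 0.2719
  x2 = (2 - (-3)·0.2719 - (1)·0.0500) / (5) = 0.5531
  x3 = (-2 - (-1)·0.2719 - (-3)·0.5531) / (5) = -0.0138
Iteration 3:
  x1 = (3 - (1)·0.5531 - (4)·-0.0138) / (8) = 0.3128
  x2 = (2 - (-3)·0.3128 - (1)·-0.0138) / (5) = 0.5904
  x3 = (-2 - (-1)·0.3128 - (-3)·0.5904) / (5) = 0.0168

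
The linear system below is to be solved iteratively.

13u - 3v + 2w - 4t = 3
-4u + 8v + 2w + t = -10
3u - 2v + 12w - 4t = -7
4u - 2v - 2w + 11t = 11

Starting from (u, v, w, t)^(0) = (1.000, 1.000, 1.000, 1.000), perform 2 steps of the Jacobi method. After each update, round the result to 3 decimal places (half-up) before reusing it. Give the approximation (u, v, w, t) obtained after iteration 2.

Iteration 1:
  u = (3 - (-3)·1.000 - (2)·1.000 - (-4)·1.000) / (13) = 0.615
  v = (-10 - (-4)·1.000 - (2)·1.000 - (1)·1.000) / (8) = -1.125
  w = (-7 - (3)·1.000 - (-2)·1.000 - (-4)·1.000) / (12) = -0.333
  t = (11 - (4)·1.000 - (-2)·1.000 - (-2)·1.000) / (11) = 1.000
Iteration 2:
  u = (3 - (-3)·-1.125 - (2)·-0.333 - (-4)·1.000) / (13) = 0.330
  v = (-10 - (-4)·0.615 - (2)·-0.333 - (1)·1.000) / (8) = -0.984
  w = (-7 - (3)·0.615 - (-2)·-1.125 - (-4)·1.000) / (12) = -0.591
  t = (11 - (4)·0.615 - (-2)·-1.125 - (-2)·-0.333) / (11) = 0.511

(0.330, -0.984, -0.591, 0.511)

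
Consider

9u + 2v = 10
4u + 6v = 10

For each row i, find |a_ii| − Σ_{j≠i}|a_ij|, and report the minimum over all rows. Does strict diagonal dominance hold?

row 1: |9| − (2) = 7
row 2: |6| − (4) = 2
minimum over rows = 2 → strictly diagonally dominant (convergence guaranteed)

2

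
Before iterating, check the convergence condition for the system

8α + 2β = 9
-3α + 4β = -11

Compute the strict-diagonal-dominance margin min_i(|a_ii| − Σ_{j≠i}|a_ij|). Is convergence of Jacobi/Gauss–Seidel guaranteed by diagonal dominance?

row 1: |8| − (2) = 6
row 2: |4| − (3) = 1
minimum over rows = 1 → strictly diagonally dominant (convergence guaranteed)

1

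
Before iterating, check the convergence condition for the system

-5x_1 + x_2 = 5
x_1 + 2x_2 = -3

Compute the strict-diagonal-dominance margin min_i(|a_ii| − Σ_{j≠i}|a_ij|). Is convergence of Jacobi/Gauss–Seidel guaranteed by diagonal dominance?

1

row 1: |-5| − (1) = 4
row 2: |2| − (1) = 1
minimum over rows = 1 → strictly diagonally dominant (convergence guaranteed)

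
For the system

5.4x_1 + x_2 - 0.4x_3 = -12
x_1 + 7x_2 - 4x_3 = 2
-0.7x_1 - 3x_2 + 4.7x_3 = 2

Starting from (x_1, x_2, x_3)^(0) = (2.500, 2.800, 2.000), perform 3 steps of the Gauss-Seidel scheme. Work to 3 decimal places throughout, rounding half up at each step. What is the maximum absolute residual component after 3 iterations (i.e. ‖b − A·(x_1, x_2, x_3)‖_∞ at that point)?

Iteration 1:
  x_1 = (-12 - (1)·2.800 - (-0.4)·2.000) / (5.4) = -2.593
  x_2 = (2 - (1)·-2.593 - (-4)·2.000) / (7) = 1.799
  x_3 = (2 - (-0.7)·-2.593 - (-3)·1.799) / (4.7) = 1.188
Iteration 2:
  x_1 = (-12 - (1)·1.799 - (-0.4)·1.188) / (5.4) = -2.467
  x_2 = (2 - (1)·-2.467 - (-4)·1.188) / (7) = 1.317
  x_3 = (2 - (-0.7)·-2.467 - (-3)·1.317) / (4.7) = 0.899
Iteration 3:
  x_1 = (-12 - (1)·1.317 - (-0.4)·0.899) / (5.4) = -2.400
  x_2 = (2 - (1)·-2.400 - (-4)·0.899) / (7) = 1.142
  x_3 = (2 - (-0.7)·-2.400 - (-3)·1.142) / (4.7) = 0.797
Residual b − A·x = (0.137, -0.406, 0.000); ∞-norm = 0.406

0.406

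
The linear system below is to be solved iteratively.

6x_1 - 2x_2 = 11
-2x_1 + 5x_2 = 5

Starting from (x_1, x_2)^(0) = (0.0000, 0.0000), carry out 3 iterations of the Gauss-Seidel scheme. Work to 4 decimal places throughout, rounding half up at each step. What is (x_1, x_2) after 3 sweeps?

Iteration 1:
  x_1 = (11 - (-2)·0.0000) / (6) = 1.8333
  x_2 = (5 - (-2)·1.8333) / (5) = 1.7333
Iteration 2:
  x_1 = (11 - (-2)·1.7333) / (6) = 2.4111
  x_2 = (5 - (-2)·2.4111) / (5) = 1.9644
Iteration 3:
  x_1 = (11 - (-2)·1.9644) / (6) = 2.4881
  x_2 = (5 - (-2)·2.4881) / (5) = 1.9952

(2.4881, 1.9952)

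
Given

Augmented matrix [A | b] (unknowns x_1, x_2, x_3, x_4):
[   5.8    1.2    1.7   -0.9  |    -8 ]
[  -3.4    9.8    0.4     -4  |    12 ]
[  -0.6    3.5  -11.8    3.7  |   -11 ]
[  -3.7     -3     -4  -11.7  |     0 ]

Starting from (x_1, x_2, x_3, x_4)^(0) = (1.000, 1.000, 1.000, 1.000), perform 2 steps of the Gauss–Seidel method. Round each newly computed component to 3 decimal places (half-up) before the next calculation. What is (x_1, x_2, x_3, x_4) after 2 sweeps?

Iteration 1:
  x_1 = (-8 - (1.2)·1.000 - (1.7)·1.000 - (-0.9)·1.000) / (5.8) = -1.724
  x_2 = (12 - (-3.4)·-1.724 - (0.4)·1.000 - (-4)·1.000) / (9.8) = 0.994
  x_3 = (-11 - (-0.6)·-1.724 - (3.5)·0.994 - (3.7)·1.000) / (-11.8) = 1.628
  x_4 = (0 - (-3.7)·-1.724 - (-3)·0.994 - (-4)·1.628) / (-11.7) = -0.266
Iteration 2:
  x_1 = (-8 - (1.2)·0.994 - (1.7)·1.628 - (-0.9)·-0.266) / (5.8) = -2.103
  x_2 = (12 - (-3.4)·-2.103 - (0.4)·1.628 - (-4)·-0.266) / (9.8) = 0.320
  x_3 = (-11 - (-0.6)·-2.103 - (3.5)·0.320 - (3.7)·-0.266) / (-11.8) = 1.051
  x_4 = (0 - (-3.7)·-2.103 - (-3)·0.320 - (-4)·1.051) / (-11.7) = 0.224

(-2.103, 0.320, 1.051, 0.224)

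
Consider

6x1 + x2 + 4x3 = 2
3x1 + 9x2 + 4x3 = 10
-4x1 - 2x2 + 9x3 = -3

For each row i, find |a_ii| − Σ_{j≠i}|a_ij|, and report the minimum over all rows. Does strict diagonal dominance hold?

1

row 1: |6| − (1+4) = 1
row 2: |9| − (3+4) = 2
row 3: |9| − (4+2) = 3
minimum over rows = 1 → strictly diagonally dominant (convergence guaranteed)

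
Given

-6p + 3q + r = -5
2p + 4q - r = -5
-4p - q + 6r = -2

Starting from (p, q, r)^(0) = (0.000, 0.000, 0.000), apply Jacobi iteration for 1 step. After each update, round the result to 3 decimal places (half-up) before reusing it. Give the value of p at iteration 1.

0.833

Iteration 1:
  p = (-5 - (3)·0.000 - (1)·0.000) / (-6) = 0.833
  q = (-5 - (2)·0.000 - (-1)·0.000) / (4) = -1.250
  r = (-2 - (-4)·0.000 - (-1)·0.000) / (6) = -0.333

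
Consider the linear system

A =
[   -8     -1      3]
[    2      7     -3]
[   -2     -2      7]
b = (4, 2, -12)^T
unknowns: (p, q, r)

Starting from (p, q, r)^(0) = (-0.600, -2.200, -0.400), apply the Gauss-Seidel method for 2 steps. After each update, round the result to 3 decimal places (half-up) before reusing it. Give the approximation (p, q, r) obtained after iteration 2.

Iteration 1:
  p = (4 - (-1)·-2.200 - (3)·-0.400) / (-8) = -0.375
  q = (2 - (2)·-0.375 - (-3)·-0.400) / (7) = 0.221
  r = (-12 - (-2)·-0.375 - (-2)·0.221) / (7) = -1.758
Iteration 2:
  p = (4 - (-1)·0.221 - (3)·-1.758) / (-8) = -1.187
  q = (2 - (2)·-1.187 - (-3)·-1.758) / (7) = -0.129
  r = (-12 - (-2)·-1.187 - (-2)·-0.129) / (7) = -2.090

(-1.187, -0.129, -2.090)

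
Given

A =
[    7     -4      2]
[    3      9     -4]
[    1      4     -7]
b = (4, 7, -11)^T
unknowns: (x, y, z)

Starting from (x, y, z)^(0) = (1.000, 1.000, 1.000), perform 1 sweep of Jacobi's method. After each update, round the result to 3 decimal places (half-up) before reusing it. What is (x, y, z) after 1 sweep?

(0.857, 0.889, 2.286)

Iteration 1:
  x = (4 - (-4)·1.000 - (2)·1.000) / (7) = 0.857
  y = (7 - (3)·1.000 - (-4)·1.000) / (9) = 0.889
  z = (-11 - (1)·1.000 - (4)·1.000) / (-7) = 2.286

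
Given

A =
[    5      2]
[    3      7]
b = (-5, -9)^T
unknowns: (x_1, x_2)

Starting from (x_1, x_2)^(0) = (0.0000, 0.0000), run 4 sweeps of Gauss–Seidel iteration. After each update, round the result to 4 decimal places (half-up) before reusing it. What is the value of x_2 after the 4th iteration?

-1.0336

Iteration 1:
  x_1 = (-5 - (2)·0.0000) / (5) = -1.0000
  x_2 = (-9 - (3)·-1.0000) / (7) = -0.8571
Iteration 2:
  x_1 = (-5 - (2)·-0.8571) / (5) = -0.6572
  x_2 = (-9 - (3)·-0.6572) / (7) = -1.0041
Iteration 3:
  x_1 = (-5 - (2)·-1.0041) / (5) = -0.5984
  x_2 = (-9 - (3)·-0.5984) / (7) = -1.0293
Iteration 4:
  x_1 = (-5 - (2)·-1.0293) / (5) = -0.5883
  x_2 = (-9 - (3)·-0.5883) / (7) = -1.0336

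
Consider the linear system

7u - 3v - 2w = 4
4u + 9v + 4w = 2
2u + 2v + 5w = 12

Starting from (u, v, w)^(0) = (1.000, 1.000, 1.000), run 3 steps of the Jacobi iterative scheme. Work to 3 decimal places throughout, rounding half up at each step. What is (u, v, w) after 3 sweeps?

(0.732, -1.064, 2.527)

Iteration 1:
  u = (4 - (-3)·1.000 - (-2)·1.000) / (7) = 1.286
  v = (2 - (4)·1.000 - (4)·1.000) / (9) = -0.667
  w = (12 - (2)·1.000 - (2)·1.000) / (5) = 1.600
Iteration 2:
  u = (4 - (-3)·-0.667 - (-2)·1.600) / (7) = 0.743
  v = (2 - (4)·1.286 - (4)·1.600) / (9) = -1.060
  w = (12 - (2)·1.286 - (2)·-0.667) / (5) = 2.152
Iteration 3:
  u = (4 - (-3)·-1.060 - (-2)·2.152) / (7) = 0.732
  v = (2 - (4)·0.743 - (4)·2.152) / (9) = -1.064
  w = (12 - (2)·0.743 - (2)·-1.060) / (5) = 2.527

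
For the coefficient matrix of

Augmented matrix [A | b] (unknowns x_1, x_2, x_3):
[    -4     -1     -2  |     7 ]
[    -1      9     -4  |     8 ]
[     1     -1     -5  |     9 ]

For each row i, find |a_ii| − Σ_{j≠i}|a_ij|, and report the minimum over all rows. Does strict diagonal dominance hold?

row 1: |-4| − (1+2) = 1
row 2: |9| − (1+4) = 4
row 3: |-5| − (1+1) = 3
minimum over rows = 1 → strictly diagonally dominant (convergence guaranteed)

1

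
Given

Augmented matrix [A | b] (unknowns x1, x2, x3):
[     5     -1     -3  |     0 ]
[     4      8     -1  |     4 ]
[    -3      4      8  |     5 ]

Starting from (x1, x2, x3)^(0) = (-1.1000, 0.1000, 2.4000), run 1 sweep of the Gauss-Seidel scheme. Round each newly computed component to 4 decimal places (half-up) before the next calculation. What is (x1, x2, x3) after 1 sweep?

Iteration 1:
  x1 = (0 - (-1)·0.1000 - (-3)·2.4000) / (5) = 1.4600
  x2 = (4 - (4)·1.4600 - (-1)·2.4000) / (8) = 0.0700
  x3 = (5 - (-3)·1.4600 - (4)·0.0700) / (8) = 1.1375

(1.4600, 0.0700, 1.1375)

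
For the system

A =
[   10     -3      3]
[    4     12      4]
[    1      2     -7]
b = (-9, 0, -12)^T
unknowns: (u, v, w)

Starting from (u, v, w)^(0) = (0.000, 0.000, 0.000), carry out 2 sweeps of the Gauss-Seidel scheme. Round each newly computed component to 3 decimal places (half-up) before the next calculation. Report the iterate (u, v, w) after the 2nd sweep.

(-1.311, -0.120, 1.493)

Iteration 1:
  u = (-9 - (-3)·0.000 - (3)·0.000) / (10) = -0.900
  v = (0 - (4)·-0.900 - (4)·0.000) / (12) = 0.300
  w = (-12 - (1)·-0.900 - (2)·0.300) / (-7) = 1.671
Iteration 2:
  u = (-9 - (-3)·0.300 - (3)·1.671) / (10) = -1.311
  v = (0 - (4)·-1.311 - (4)·1.671) / (12) = -0.120
  w = (-12 - (1)·-1.311 - (2)·-0.120) / (-7) = 1.493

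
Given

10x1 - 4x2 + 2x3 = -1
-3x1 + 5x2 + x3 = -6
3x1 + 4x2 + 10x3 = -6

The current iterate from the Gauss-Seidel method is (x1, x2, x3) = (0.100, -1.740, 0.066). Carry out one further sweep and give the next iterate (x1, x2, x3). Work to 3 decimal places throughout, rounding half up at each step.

One sweep:
  x1 = (-1 - (-4)·-1.740 - (2)·0.066) / (10) = -0.809
  x2 = (-6 - (-3)·-0.809 - (1)·0.066) / (5) = -1.699
  x3 = (-6 - (3)·-0.809 - (4)·-1.699) / (10) = 0.322

(-0.809, -1.699, 0.322)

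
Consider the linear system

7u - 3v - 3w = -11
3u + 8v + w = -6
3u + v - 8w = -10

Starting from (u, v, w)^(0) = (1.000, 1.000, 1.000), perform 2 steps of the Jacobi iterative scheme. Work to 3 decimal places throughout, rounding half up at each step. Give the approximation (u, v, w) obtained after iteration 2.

(-1.357, -0.701, 0.826)

Iteration 1:
  u = (-11 - (-3)·1.000 - (-3)·1.000) / (7) = -0.714
  v = (-6 - (3)·1.000 - (1)·1.000) / (8) = -1.250
  w = (-10 - (3)·1.000 - (1)·1.000) / (-8) = 1.750
Iteration 2:
  u = (-11 - (-3)·-1.250 - (-3)·1.750) / (7) = -1.357
  v = (-6 - (3)·-0.714 - (1)·1.750) / (8) = -0.701
  w = (-10 - (3)·-0.714 - (1)·-1.250) / (-8) = 0.826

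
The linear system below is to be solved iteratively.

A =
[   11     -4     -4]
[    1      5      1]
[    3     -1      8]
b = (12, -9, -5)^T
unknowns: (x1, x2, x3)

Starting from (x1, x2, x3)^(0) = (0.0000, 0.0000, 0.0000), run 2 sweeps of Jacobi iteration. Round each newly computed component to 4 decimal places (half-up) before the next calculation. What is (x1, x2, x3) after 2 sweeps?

(0.2091, -1.8932, -1.2591)

Iteration 1:
  x1 = (12 - (-4)·0.0000 - (-4)·0.0000) / (11) = 1.0909
  x2 = (-9 - (1)·0.0000 - (1)·0.0000) / (5) = -1.8000
  x3 = (-5 - (3)·0.0000 - (-1)·0.0000) / (8) = -0.6250
Iteration 2:
  x1 = (12 - (-4)·-1.8000 - (-4)·-0.6250) / (11) = 0.2091
  x2 = (-9 - (1)·1.0909 - (1)·-0.6250) / (5) = -1.8932
  x3 = (-5 - (3)·1.0909 - (-1)·-1.8000) / (8) = -1.2591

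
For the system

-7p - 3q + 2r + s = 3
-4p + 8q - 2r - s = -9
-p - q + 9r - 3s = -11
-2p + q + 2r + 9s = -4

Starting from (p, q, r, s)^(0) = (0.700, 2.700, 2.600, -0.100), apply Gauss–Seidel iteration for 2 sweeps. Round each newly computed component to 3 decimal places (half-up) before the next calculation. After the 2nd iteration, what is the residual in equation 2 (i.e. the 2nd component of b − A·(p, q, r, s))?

0.020

Iteration 1:
  p = (3 - (-3)·2.700 - (2)·2.600 - (1)·-0.100) / (-7) = -0.857
  q = (-9 - (-4)·-0.857 - (-2)·2.600 - (-1)·-0.100) / (8) = -0.916
  r = (-11 - (-1)·-0.857 - (-1)·-0.916 - (-3)·-0.100) / (9) = -1.453
  s = (-4 - (-2)·-0.857 - (1)·-0.916 - (2)·-1.453) / (9) = -0.210
Iteration 2:
  p = (3 - (-3)·-0.916 - (2)·-1.453 - (1)·-0.210) / (-7) = -0.481
  q = (-9 - (-4)·-0.481 - (-2)·-1.453 - (-1)·-0.210) / (8) = -1.755
  r = (-11 - (-1)·-0.481 - (-1)·-1.755 - (-3)·-0.210) / (9) = -1.541
  s = (-4 - (-2)·-0.481 - (1)·-1.755 - (2)·-1.541) / (9) = -0.014
Residual b − A·x = (-2.536, 0.020, 0.591, 0.001)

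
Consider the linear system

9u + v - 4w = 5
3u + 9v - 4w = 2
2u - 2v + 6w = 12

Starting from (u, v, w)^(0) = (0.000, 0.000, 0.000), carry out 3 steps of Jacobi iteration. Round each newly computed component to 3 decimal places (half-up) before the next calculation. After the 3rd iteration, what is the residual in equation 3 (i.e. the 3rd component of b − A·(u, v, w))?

-0.418

Iteration 1:
  u = (5 - (1)·0.000 - (-4)·0.000) / (9) = 0.556
  v = (2 - (3)·0.000 - (-4)·0.000) / (9) = 0.222
  w = (12 - (2)·0.000 - (-2)·0.000) / (6) = 2.000
Iteration 2:
  u = (5 - (1)·0.222 - (-4)·2.000) / (9) = 1.420
  v = (2 - (3)·0.556 - (-4)·2.000) / (9) = 0.926
  w = (12 - (2)·0.556 - (-2)·0.222) / (6) = 1.889
Iteration 3:
  u = (5 - (1)·0.926 - (-4)·1.889) / (9) = 1.292
  v = (2 - (3)·1.420 - (-4)·1.889) / (9) = 0.588
  w = (12 - (2)·1.420 - (-2)·0.926) / (6) = 1.835
Residual b − A·x = (0.124, 0.172, -0.418)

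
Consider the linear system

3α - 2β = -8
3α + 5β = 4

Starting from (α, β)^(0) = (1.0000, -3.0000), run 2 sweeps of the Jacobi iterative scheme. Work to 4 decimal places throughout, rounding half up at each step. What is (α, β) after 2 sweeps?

(-2.5333, 3.6000)

Iteration 1:
  α = (-8 - (-2)·-3.0000) / (3) = -4.6667
  β = (4 - (3)·1.0000) / (5) = 0.2000
Iteration 2:
  α = (-8 - (-2)·0.2000) / (3) = -2.5333
  β = (4 - (3)·-4.6667) / (5) = 3.6000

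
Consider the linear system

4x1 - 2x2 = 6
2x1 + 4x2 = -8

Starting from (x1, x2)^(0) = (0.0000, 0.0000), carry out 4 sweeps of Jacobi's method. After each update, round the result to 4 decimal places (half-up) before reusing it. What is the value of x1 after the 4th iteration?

0.3750

Iteration 1:
  x1 = (6 - (-2)·0.0000) / (4) = 1.5000
  x2 = (-8 - (2)·0.0000) / (4) = -2.0000
Iteration 2:
  x1 = (6 - (-2)·-2.0000) / (4) = 0.5000
  x2 = (-8 - (2)·1.5000) / (4) = -2.7500
Iteration 3:
  x1 = (6 - (-2)·-2.7500) / (4) = 0.1250
  x2 = (-8 - (2)·0.5000) / (4) = -2.2500
Iteration 4:
  x1 = (6 - (-2)·-2.2500) / (4) = 0.3750
  x2 = (-8 - (2)·0.1250) / (4) = -2.0625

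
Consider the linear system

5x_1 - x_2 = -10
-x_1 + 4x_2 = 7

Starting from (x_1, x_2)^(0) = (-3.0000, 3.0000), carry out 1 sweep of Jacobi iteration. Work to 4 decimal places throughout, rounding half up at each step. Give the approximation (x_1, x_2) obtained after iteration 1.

(-1.4000, 1.0000)

Iteration 1:
  x_1 = (-10 - (-1)·3.0000) / (5) = -1.4000
  x_2 = (7 - (-1)·-3.0000) / (4) = 1.0000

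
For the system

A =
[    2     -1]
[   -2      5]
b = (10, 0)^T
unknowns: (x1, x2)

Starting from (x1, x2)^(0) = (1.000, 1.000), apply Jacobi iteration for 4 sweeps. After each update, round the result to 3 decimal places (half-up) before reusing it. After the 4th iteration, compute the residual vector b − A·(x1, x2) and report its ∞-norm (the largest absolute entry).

0.360

Iteration 1:
  x1 = (10 - (-1)·1.000) / (2) = 5.500
  x2 = (0 - (-2)·1.000) / (5) = 0.400
Iteration 2:
  x1 = (10 - (-1)·0.400) / (2) = 5.200
  x2 = (0 - (-2)·5.500) / (5) = 2.200
Iteration 3:
  x1 = (10 - (-1)·2.200) / (2) = 6.100
  x2 = (0 - (-2)·5.200) / (5) = 2.080
Iteration 4:
  x1 = (10 - (-1)·2.080) / (2) = 6.040
  x2 = (0 - (-2)·6.100) / (5) = 2.440
Residual b − A·x = (0.360, -0.120); ∞-norm = 0.360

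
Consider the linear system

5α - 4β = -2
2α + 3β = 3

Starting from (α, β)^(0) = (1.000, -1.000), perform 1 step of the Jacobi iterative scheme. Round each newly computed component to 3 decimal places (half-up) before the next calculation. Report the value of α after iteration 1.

-1.200

Iteration 1:
  α = (-2 - (-4)·-1.000) / (5) = -1.200
  β = (3 - (2)·1.000) / (3) = 0.333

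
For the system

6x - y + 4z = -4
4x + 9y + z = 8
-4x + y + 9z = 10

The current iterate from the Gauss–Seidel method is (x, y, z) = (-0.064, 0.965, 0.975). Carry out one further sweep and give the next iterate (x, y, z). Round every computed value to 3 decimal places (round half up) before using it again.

(-1.156, 1.294, 0.454)

One sweep:
  x = (-4 - (-1)·0.965 - (4)·0.975) / (6) = -1.156
  y = (8 - (4)·-1.156 - (1)·0.975) / (9) = 1.294
  z = (10 - (-4)·-1.156 - (1)·1.294) / (9) = 0.454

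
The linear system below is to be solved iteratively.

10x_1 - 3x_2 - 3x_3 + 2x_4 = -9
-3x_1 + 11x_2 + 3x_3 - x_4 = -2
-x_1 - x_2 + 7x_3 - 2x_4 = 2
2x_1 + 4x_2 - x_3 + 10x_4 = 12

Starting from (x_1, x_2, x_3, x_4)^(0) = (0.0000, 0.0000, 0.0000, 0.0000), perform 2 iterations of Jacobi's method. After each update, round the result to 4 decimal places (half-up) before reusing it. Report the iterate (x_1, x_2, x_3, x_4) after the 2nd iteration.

Iteration 1:
  x_1 = (-9 - (-3)·0.0000 - (-3)·0.0000 - (2)·0.0000) / (10) = -0.9000
  x_2 = (-2 - (-3)·0.0000 - (3)·0.0000 - (-1)·0.0000) / (11) = -0.1818
  x_3 = (2 - (-1)·0.0000 - (-1)·0.0000 - (-2)·0.0000) / (7) = 0.2857
  x_4 = (12 - (2)·0.0000 - (4)·0.0000 - (-1)·0.0000) / (10) = 1.2000
Iteration 2:
  x_1 = (-9 - (-3)·-0.1818 - (-3)·0.2857 - (2)·1.2000) / (10) = -1.1088
  x_2 = (-2 - (-3)·-0.9000 - (3)·0.2857 - (-1)·1.2000) / (11) = -0.3961
  x_3 = (2 - (-1)·-0.9000 - (-1)·-0.1818 - (-2)·1.2000) / (7) = 0.4740
  x_4 = (12 - (2)·-0.9000 - (4)·-0.1818 - (-1)·0.2857) / (10) = 1.4813

(-1.1088, -0.3961, 0.4740, 1.4813)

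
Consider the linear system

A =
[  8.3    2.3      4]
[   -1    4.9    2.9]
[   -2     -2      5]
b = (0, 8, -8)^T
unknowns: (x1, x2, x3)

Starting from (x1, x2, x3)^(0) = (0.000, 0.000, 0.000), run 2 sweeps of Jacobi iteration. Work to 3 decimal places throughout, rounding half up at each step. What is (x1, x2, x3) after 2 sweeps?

(0.319, 2.580, -0.947)

Iteration 1:
  x1 = (0 - (2.3)·0.000 - (4)·0.000) / (8.3) = 0.000
  x2 = (8 - (-1)·0.000 - (2.9)·0.000) / (4.9) = 1.633
  x3 = (-8 - (-2)·0.000 - (-2)·0.000) / (5) = -1.600
Iteration 2:
  x1 = (0 - (2.3)·1.633 - (4)·-1.600) / (8.3) = 0.319
  x2 = (8 - (-1)·0.000 - (2.9)·-1.600) / (4.9) = 2.580
  x3 = (-8 - (-2)·0.000 - (-2)·1.633) / (5) = -0.947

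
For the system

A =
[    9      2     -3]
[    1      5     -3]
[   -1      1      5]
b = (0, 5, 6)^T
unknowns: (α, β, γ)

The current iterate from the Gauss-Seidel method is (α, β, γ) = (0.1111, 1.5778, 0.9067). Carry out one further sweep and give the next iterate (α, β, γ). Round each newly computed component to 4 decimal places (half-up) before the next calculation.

One sweep:
  α = (0 - (2)·1.5778 - (-3)·0.9067) / (9) = -0.0484
  β = (5 - (1)·-0.0484 - (-3)·0.9067) / (5) = 1.5537
  γ = (6 - (-1)·-0.0484 - (1)·1.5537) / (5) = 0.8796

(-0.0484, 1.5537, 0.8796)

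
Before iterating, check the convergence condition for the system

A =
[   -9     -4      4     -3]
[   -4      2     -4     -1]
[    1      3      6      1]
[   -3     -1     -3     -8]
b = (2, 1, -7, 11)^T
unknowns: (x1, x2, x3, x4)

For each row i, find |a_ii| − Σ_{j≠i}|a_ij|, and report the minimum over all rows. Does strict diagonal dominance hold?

row 1: |-9| − (4+4+3) = -2
row 2: |2| − (4+4+1) = -7
row 3: |6| − (1+3+1) = 1
row 4: |-8| − (3+1+3) = 1
minimum over rows = -7 → not strictly diagonally dominant

-7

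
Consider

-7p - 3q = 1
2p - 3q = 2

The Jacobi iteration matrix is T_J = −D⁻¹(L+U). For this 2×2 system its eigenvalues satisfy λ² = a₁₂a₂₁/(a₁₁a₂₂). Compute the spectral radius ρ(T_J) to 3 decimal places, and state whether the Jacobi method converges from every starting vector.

0.535

a₁₂a₂₁/(a₁₁a₂₂) = (-3)·(2) / ((-7)·(-3)) = -0.285714
ρ = √|-0.285714| = √0.285714 = 0.535
ρ < 1, so Jacobi converges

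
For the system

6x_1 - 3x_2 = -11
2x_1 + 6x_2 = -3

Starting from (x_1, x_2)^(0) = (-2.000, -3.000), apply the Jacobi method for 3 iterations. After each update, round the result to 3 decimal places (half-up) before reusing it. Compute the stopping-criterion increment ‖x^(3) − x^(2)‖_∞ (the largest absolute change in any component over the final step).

Iteration 1:
  x_1 = (-11 - (-3)·-3.000) / (6) = -3.333
  x_2 = (-3 - (2)·-2.000) / (6) = 0.167
Iteration 2:
  x_1 = (-11 - (-3)·0.167) / (6) = -1.750
  x_2 = (-3 - (2)·-3.333) / (6) = 0.611
Iteration 3:
  x_1 = (-11 - (-3)·0.611) / (6) = -1.528
  x_2 = (-3 - (2)·-1.750) / (6) = 0.083
Change: (0.222, -0.528) → max |·| = 0.528

0.528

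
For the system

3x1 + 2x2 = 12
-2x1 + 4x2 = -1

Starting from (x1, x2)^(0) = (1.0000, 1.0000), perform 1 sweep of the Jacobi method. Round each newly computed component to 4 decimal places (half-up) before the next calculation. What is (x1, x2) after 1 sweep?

Iteration 1:
  x1 = (12 - (2)·1.0000) / (3) = 3.3333
  x2 = (-1 - (-2)·1.0000) / (4) = 0.2500

(3.3333, 0.2500)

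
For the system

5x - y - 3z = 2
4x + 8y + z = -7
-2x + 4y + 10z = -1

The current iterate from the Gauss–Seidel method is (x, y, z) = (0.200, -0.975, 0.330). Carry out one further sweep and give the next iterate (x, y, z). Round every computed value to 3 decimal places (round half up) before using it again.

One sweep:
  x = (2 - (-1)·-0.975 - (-3)·0.330) / (5) = 0.403
  y = (-7 - (4)·0.403 - (1)·0.330) / (8) = -1.118
  z = (-1 - (-2)·0.403 - (4)·-1.118) / (10) = 0.428

(0.403, -1.118, 0.428)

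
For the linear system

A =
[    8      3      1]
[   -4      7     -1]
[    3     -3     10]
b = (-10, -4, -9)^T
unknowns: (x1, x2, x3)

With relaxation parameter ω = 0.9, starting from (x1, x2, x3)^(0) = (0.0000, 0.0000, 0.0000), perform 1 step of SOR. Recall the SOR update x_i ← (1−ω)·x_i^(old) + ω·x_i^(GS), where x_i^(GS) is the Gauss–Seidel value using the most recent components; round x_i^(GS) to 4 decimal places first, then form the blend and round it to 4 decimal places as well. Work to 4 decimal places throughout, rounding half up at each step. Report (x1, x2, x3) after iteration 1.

Iteration 1:
  x1: GS value = (-10 - (3)·0.0000 - (1)·0.0000) / (8) = -1.2500;  x1 ← (1−ω)·0.0000 + ω·-1.2500 = -1.1250
  x2: GS value = (-4 - (-4)·-1.1250 - (-1)·0.0000) / (7) = -1.2143;  x2 ← (1−ω)·0.0000 + ω·-1.2143 = -1.0929
  x3: GS value = (-9 - (3)·-1.1250 - (-3)·-1.0929) / (10) = -0.8904;  x3 ← (1−ω)·0.0000 + ω·-0.8904 = -0.8014

(-1.1250, -1.0929, -0.8014)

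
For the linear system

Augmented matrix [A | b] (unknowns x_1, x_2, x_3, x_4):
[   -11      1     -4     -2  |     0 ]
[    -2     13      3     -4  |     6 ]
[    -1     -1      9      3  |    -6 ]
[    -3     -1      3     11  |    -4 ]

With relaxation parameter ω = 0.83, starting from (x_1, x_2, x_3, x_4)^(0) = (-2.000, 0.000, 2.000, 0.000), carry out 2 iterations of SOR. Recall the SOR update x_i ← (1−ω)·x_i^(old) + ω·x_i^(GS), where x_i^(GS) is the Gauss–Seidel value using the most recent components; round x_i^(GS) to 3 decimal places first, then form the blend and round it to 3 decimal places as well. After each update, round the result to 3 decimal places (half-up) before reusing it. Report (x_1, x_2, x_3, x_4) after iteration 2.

(-0.007, 0.306, -0.453, -0.255)

Iteration 1:
  x_1: GS value = (0 - (1)·0.000 - (-4)·2.000 - (-2)·0.000) / (-11) = -0.727;  x_1 ← (1−ω)·-2.000 + ω·-0.727 = -0.943
  x_2: GS value = (6 - (-2)·-0.943 - (3)·2.000 - (-4)·0.000) / (13) = -0.145;  x_2 ← (1−ω)·0.000 + ω·-0.145 = -0.120
  x_3: GS value = (-6 - (-1)·-0.943 - (-1)·-0.120 - (3)·0.000) / (9) = -0.785;  x_3 ← (1−ω)·2.000 + ω·-0.785 = -0.312
  x_4: GS value = (-4 - (-3)·-0.943 - (-1)·-0.120 - (3)·-0.312) / (11) = -0.547;  x_4 ← (1−ω)·0.000 + ω·-0.547 = -0.454
Iteration 2:
  x_1: GS value = (0 - (1)·-0.120 - (-4)·-0.312 - (-2)·-0.454) / (-11) = 0.185;  x_1 ← (1−ω)·-0.943 + ω·0.185 = -0.007
  x_2: GS value = (6 - (-2)·-0.007 - (3)·-0.312 - (-4)·-0.454) / (13) = 0.393;  x_2 ← (1−ω)·-0.120 + ω·0.393 = 0.306
  x_3: GS value = (-6 - (-1)·-0.007 - (-1)·0.306 - (3)·-0.454) / (9) = -0.482;  x_3 ← (1−ω)·-0.312 + ω·-0.482 = -0.453
  x_4: GS value = (-4 - (-3)·-0.007 - (-1)·0.306 - (3)·-0.453) / (11) = -0.214;  x_4 ← (1−ω)·-0.454 + ω·-0.214 = -0.255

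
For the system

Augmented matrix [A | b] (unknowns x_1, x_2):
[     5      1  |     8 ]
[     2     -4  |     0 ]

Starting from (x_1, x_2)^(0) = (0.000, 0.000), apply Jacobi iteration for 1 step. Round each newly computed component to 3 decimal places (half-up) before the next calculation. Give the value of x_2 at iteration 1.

Iteration 1:
  x_1 = (8 - (1)·0.000) / (5) = 1.600
  x_2 = (0 - (2)·0.000) / (-4) = 0.000

0.000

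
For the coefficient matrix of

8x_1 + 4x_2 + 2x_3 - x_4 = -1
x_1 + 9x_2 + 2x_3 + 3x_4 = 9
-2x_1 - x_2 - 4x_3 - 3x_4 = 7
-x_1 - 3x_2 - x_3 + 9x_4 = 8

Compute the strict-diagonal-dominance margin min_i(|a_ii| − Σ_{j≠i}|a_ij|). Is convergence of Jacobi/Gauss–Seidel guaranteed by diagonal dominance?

-2

row 1: |8| − (4+2+1) = 1
row 2: |9| − (1+2+3) = 3
row 3: |-4| − (2+1+3) = -2
row 4: |9| − (1+3+1) = 4
minimum over rows = -2 → not strictly diagonally dominant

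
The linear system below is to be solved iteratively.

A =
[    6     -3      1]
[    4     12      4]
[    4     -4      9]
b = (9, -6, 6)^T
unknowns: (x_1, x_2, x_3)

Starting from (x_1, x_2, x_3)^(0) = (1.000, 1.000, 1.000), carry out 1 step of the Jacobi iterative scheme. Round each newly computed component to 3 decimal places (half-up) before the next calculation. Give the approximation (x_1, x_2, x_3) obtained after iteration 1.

Iteration 1:
  x_1 = (9 - (-3)·1.000 - (1)·1.000) / (6) = 1.833
  x_2 = (-6 - (4)·1.000 - (4)·1.000) / (12) = -1.167
  x_3 = (6 - (4)·1.000 - (-4)·1.000) / (9) = 0.667

(1.833, -1.167, 0.667)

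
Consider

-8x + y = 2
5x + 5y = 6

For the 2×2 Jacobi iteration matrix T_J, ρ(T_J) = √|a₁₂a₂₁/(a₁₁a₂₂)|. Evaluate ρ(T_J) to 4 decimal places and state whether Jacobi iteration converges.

a₁₂a₂₁/(a₁₁a₂₂) = (1)·(5) / ((-8)·(5)) = -0.125000
ρ = √|-0.125000| = √0.125000 = 0.3536
ρ < 1, so Jacobi converges

0.3536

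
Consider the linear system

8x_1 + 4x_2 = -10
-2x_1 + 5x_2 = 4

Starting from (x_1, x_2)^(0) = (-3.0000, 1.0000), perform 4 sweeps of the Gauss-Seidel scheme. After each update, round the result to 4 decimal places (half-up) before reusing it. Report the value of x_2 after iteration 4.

Iteration 1:
  x_1 = (-10 - (4)·1.0000) / (8) = -1.7500
  x_2 = (4 - (-2)·-1.7500) / (5) = 0.1000
Iteration 2:
  x_1 = (-10 - (4)·0.1000) / (8) = -1.3000
  x_2 = (4 - (-2)·-1.3000) / (5) = 0.2800
Iteration 3:
  x_1 = (-10 - (4)·0.2800) / (8) = -1.3900
  x_2 = (4 - (-2)·-1.3900) / (5) = 0.2440
Iteration 4:
  x_1 = (-10 - (4)·0.2440) / (8) = -1.3720
  x_2 = (4 - (-2)·-1.3720) / (5) = 0.2512

0.2512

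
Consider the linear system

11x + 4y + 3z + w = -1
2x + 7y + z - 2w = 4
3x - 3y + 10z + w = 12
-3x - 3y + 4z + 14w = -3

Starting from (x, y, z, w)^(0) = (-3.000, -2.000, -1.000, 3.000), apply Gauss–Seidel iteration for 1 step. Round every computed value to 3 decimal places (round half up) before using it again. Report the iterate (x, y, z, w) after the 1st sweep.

Iteration 1:
  x = (-1 - (4)·-2.000 - (3)·-1.000 - (1)·3.000) / (11) = 0.636
  y = (4 - (2)·0.636 - (1)·-1.000 - (-2)·3.000) / (7) = 1.390
  z = (12 - (3)·0.636 - (-3)·1.390 - (1)·3.000) / (10) = 1.126
  w = (-3 - (-3)·0.636 - (-3)·1.390 - (4)·1.126) / (14) = -0.102

(0.636, 1.390, 1.126, -0.102)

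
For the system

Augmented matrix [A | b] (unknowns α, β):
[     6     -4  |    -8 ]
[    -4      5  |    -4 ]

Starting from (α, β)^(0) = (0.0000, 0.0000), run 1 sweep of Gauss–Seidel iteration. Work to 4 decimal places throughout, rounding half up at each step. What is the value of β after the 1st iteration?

-1.8666

Iteration 1:
  α = (-8 - (-4)·0.0000) / (6) = -1.3333
  β = (-4 - (-4)·-1.3333) / (5) = -1.8666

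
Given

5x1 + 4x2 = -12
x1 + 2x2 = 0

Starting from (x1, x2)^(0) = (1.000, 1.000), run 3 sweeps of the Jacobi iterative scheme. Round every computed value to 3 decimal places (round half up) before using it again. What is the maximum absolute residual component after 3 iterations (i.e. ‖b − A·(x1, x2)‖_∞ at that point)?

Iteration 1:
  x1 = (-12 - (4)·1.000) / (5) = -3.200
  x2 = (0 - (1)·1.000) / (2) = -0.500
Iteration 2:
  x1 = (-12 - (4)·-0.500) / (5) = -2.000
  x2 = (0 - (1)·-3.200) / (2) = 1.600
Iteration 3:
  x1 = (-12 - (4)·1.600) / (5) = -3.680
  x2 = (0 - (1)·-2.000) / (2) = 1.000
Residual b − A·x = (2.400, 1.680); ∞-norm = 2.400

2.400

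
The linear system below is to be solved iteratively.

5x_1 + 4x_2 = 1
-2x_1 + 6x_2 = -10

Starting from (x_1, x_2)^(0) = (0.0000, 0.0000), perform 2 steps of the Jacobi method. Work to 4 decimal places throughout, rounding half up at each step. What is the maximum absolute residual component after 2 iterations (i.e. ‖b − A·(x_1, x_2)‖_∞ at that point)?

Iteration 1:
  x_1 = (1 - (4)·0.0000) / (5) = 0.2000
  x_2 = (-10 - (-2)·0.0000) / (6) = -1.6667
Iteration 2:
  x_1 = (1 - (4)·-1.6667) / (5) = 1.5334
  x_2 = (-10 - (-2)·0.2000) / (6) = -1.6000
Residual b − A·x = (-0.2670, 2.6668); ∞-norm = 2.6668

2.6668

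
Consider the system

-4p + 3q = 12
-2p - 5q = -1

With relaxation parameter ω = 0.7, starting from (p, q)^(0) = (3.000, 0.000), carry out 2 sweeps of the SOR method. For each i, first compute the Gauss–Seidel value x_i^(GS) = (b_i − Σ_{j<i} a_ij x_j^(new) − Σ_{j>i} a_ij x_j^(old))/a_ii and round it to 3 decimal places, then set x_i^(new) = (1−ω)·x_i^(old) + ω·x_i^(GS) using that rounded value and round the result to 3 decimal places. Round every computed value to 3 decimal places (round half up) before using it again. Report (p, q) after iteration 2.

(-2.210, 0.902)

Iteration 1:
  p: GS value = (12 - (3)·0.000) / (-4) = -3.000;  p ← (1−ω)·3.000 + ω·-3.000 = -1.200
  q: GS value = (-1 - (-2)·-1.200) / (-5) = 0.680;  q ← (1−ω)·0.000 + ω·0.680 = 0.476
Iteration 2:
  p: GS value = (12 - (3)·0.476) / (-4) = -2.643;  p ← (1−ω)·-1.200 + ω·-2.643 = -2.210
  q: GS value = (-1 - (-2)·-2.210) / (-5) = 1.084;  q ← (1−ω)·0.476 + ω·1.084 = 0.902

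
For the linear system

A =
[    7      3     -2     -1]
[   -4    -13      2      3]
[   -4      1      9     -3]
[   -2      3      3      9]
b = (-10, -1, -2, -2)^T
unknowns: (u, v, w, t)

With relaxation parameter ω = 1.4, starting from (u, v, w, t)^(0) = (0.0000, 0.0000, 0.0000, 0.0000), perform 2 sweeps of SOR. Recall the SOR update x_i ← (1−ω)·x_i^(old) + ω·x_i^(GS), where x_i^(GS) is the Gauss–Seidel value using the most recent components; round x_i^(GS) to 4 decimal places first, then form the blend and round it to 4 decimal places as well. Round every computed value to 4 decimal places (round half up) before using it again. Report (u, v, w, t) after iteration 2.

(-2.5820, 0.2744, -1.5529, -0.2820)

Iteration 1:
  u: GS value = (-10 - (3)·0.0000 - (-2)·0.0000 - (-1)·0.0000) / (7) = -1.4286;  u ← (1−ω)·0.0000 + ω·-1.4286 = -2.0000
  v: GS value = (-1 - (-4)·-2.0000 - (2)·0.0000 - (3)·0.0000) / (-13) = 0.6923;  v ← (1−ω)·0.0000 + ω·0.6923 = 0.9692
  w: GS value = (-2 - (-4)·-2.0000 - (1)·0.9692 - (-3)·0.0000) / (9) = -1.2188;  w ← (1−ω)·0.0000 + ω·-1.2188 = -1.7063
  t: GS value = (-2 - (-2)·-2.0000 - (3)·0.9692 - (3)·-1.7063) / (9) = -0.4210;  t ← (1−ω)·0.0000 + ω·-0.4210 = -0.5894
Iteration 2:
  u: GS value = (-10 - (3)·0.9692 - (-2)·-1.7063 - (-1)·-0.5894) / (7) = -2.4157;  u ← (1−ω)·-2.0000 + ω·-2.4157 = -2.5820
  v: GS value = (-1 - (-4)·-2.5820 - (2)·-1.7063 - (3)·-0.5894) / (-13) = 0.4729;  v ← (1−ω)·0.9692 + ω·0.4729 = 0.2744
  w: GS value = (-2 - (-4)·-2.5820 - (1)·0.2744 - (-3)·-0.5894) / (9) = -1.5967;  w ← (1−ω)·-1.7063 + ω·-1.5967 = -1.5529
  t: GS value = (-2 - (-2)·-2.5820 - (3)·0.2744 - (3)·-1.5529) / (9) = -0.3698;  t ← (1−ω)·-0.5894 + ω·-0.3698 = -0.2820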